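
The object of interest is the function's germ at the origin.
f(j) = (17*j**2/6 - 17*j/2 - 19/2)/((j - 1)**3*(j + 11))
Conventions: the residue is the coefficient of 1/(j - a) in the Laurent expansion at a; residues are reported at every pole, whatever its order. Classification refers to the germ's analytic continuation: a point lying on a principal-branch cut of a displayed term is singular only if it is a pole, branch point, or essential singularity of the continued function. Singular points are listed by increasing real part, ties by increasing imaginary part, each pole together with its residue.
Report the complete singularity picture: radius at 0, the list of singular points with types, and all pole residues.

Radius of convergence at 0: 1.
At -11: a pole of order 1; residue -2561/10368.
At 1: a pole of order 3; residue 2561/10368.

Denominator factor (j + 11): pole of order 1 at -11, modulus 11.
Denominator factor (j - 1)^3: pole of order 3 at 1, modulus 1.
The radius of convergence is the smallest modulus among the singular points: 1.
At the order-1 pole -11 set g(j) = (j - (-11))*f(j) = (17*j**2/6 - 17*j/2 - 19/2)/(j - 1)**3.
Simple pole: residue = g(a) at a = -11, which is -2561/10368.
At the order-3 pole 1 set g(j) = (j - (1))^3*f(j) = (17*j**2/6 - 17*j/2 - 19/2)/(j + 11).
Order-3 pole: residue = g''(a)/2; g''(1) = 2561/5184, so the residue is 2561/10368.
List the singular points by increasing real part (a conjugate pair: the negative imaginary part first).


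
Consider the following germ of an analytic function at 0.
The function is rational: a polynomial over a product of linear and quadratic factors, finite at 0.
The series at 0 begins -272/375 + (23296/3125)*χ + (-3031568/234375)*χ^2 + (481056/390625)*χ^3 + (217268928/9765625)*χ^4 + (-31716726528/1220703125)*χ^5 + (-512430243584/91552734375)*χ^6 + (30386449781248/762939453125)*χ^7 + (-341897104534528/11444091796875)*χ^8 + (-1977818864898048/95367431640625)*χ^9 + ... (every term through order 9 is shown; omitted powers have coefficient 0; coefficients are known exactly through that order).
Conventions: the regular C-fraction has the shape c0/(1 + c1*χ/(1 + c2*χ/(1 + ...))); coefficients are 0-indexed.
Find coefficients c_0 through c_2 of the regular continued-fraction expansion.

The regular C-fraction coefficients are [-272/375, 4368/425, -15858383/1856400].

Taylor coefficients (read off): a_0 = -272/375, a_1 = 23296/3125, a_2 = -3031568/234375.
c0 = a_0 = -272/375. Peel one level at a time: if S = 1 + c*χ/S' with S'(0) = 1, then c is the χ-coefficient of S and S' = c*χ/(S - 1).
S_1 = c0/f = 1 + (4368/425)*χ + (15858383/180625)*χ^2 + ...; c1 = 4368/425.
S_2 = c1*χ/(S_1 - 1) = 1 + (-15858383/1856400)*χ + ...; c2 = -15858383/1856400.


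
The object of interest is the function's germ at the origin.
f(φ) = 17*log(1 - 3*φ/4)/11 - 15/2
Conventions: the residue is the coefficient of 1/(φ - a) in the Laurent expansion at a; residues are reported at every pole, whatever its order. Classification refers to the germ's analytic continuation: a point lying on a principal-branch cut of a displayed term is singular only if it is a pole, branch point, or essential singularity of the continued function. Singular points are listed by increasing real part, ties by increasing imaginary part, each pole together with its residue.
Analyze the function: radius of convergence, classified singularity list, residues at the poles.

Radius of convergence at 0: 4/3.
At 4/3: a logarithmic branch point.

Branch term (17/11)*log(1 - φ/(4/3)): its argument vanishes at φ = 4/3, a logarithmic branch point, modulus 4/3.
The radius of convergence is the smallest modulus among the singular points: 4/3.


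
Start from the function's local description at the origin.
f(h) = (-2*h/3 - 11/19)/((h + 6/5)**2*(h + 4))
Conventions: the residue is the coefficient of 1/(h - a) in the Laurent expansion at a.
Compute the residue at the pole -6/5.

The residue is -425/1596.

At the order-2 pole -6/5 set g(h) = (h - (-6/5))^2*f(h) = (-2*h/3 - 11/19)/(h + 4).
Order-2 pole: residue = g'(a); g'(-6/5) = -425/1596, so the residue is -425/1596.


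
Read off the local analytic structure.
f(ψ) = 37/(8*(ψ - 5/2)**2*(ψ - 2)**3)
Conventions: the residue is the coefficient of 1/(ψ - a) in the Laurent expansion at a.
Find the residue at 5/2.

At the order-2 pole 5/2 set g(ψ) = (ψ - (5/2))^2*f(ψ) = 37/(8*(ψ - 2)**3).
Order-2 pole: residue = g'(a); g'(5/2) = -222, so the residue is -222.

The residue is -222.


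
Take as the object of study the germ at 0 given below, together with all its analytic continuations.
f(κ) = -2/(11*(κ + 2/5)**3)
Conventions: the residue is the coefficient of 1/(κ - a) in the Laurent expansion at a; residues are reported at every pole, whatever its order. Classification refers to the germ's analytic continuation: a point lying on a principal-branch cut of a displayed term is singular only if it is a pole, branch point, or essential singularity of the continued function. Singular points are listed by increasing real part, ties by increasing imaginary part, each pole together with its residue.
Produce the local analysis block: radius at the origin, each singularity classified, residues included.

Radius of convergence at 0: 2/5.
At -2/5: a pole of order 3; residue 0.

Denominator factor (κ + 2/5)^3: pole of order 3 at -2/5, modulus 2/5.
The radius of convergence is the smallest modulus among the singular points: 2/5.
At the order-3 pole -2/5 set g(κ) = (κ - (-2/5))^3*f(κ) = -2/11.
Order-3 pole: residue = g''(a)/2; g''(-2/5) = 0, so the residue is 0.


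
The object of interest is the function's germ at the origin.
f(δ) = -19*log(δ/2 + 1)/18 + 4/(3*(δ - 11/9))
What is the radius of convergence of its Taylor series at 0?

Denominator factor (δ - 11/9): pole of order 1 at 11/9, modulus 11/9.
Branch term (-19/18)*log(1 - δ/(-2)): its argument vanishes at δ = -2, a logarithmic branch point, modulus 2.
The radius of convergence is the smallest modulus among the singular points: 11/9.

The radius of convergence is 11/9.


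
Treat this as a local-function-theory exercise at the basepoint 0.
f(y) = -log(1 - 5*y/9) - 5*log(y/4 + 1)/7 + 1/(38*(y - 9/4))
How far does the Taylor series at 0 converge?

Denominator factor (y - 9/4): pole of order 1 at 9/4, modulus 9/4.
Branch term (-1)*log(1 - y/(9/5)): its argument vanishes at y = 9/5, a logarithmic branch point, modulus 9/5.
Branch term (-5/7)*log(1 - y/(-4)): its argument vanishes at y = -4, a logarithmic branch point, modulus 4.
The radius of convergence is the smallest modulus among the singular points: 9/5.

The radius of convergence is 9/5.


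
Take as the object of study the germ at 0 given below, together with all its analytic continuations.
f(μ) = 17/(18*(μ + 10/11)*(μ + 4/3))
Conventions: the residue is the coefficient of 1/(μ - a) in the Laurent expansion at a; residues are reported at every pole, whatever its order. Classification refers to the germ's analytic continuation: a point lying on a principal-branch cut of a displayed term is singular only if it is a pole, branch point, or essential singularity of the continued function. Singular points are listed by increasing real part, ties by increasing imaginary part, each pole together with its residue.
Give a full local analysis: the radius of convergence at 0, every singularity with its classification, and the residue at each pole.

Radius of convergence at 0: 10/11.
At -4/3: a pole of order 1; residue -187/84.
At -10/11: a pole of order 1; residue 187/84.

Denominator factor (μ + 10/11): pole of order 1 at -10/11, modulus 10/11.
Denominator factor (μ + 4/3): pole of order 1 at -4/3, modulus 4/3.
The radius of convergence is the smallest modulus among the singular points: 10/11.
At the order-1 pole -4/3 set g(μ) = (μ - (-4/3))*f(μ) = 17/(18*(μ + 10/11)).
Simple pole: residue = g(a) at a = -4/3, which is -187/84.
At the order-1 pole -10/11 set g(μ) = (μ - (-10/11))*f(μ) = 17/(18*(μ + 4/3)).
Simple pole: residue = g(a) at a = -10/11, which is 187/84.
List the singular points by increasing real part (a conjugate pair: the negative imaginary part first).


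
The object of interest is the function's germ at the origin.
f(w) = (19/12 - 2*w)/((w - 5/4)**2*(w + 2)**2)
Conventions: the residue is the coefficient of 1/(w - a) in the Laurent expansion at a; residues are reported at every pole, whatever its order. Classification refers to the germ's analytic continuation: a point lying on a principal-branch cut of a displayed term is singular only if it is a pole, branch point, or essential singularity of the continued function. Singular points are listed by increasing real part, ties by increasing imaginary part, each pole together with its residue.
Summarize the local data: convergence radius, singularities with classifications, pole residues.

Radius of convergence at 0: 5/4.
At -2: a pole of order 2; residue 896/6591.
At 5/4: a pole of order 2; residue -896/6591.

Denominator factor (w + 2)^2: pole of order 2 at -2, modulus 2.
Denominator factor (w - 5/4)^2: pole of order 2 at 5/4, modulus 5/4.
The radius of convergence is the smallest modulus among the singular points: 5/4.
At the order-2 pole -2 set g(w) = (w - (-2))^2*f(w) = (19/12 - 2*w)/(w - 5/4)**2.
Order-2 pole: residue = g'(a); g'(-2) = 896/6591, so the residue is 896/6591.
At the order-2 pole 5/4 set g(w) = (w - (5/4))^2*f(w) = (19/12 - 2*w)/(w + 2)**2.
Order-2 pole: residue = g'(a); g'(5/4) = -896/6591, so the residue is -896/6591.
List the singular points by increasing real part (a conjugate pair: the negative imaginary part first).


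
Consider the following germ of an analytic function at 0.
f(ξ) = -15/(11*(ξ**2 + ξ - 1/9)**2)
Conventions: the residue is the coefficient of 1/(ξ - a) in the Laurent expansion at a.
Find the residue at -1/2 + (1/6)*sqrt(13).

The residue is (810/1859)*sqrt(13).

The factor ξ**2 + ξ - 1/9 splits as (ξ - a)(ξ - a') with a = -1/2 + (1/6)*sqrt(13), a' = -1/2 - (1/6)*sqrt(13). At the order-2 pole a set g(ξ) = (ξ - a)^2*f(ξ) = [-15/11] / (ξ - a')^2.
Order-2 pole: residue = g'(a); g'(-1/2 + (1/6)*sqrt(13)) = (810/1859)*sqrt(13), so the residue is (810/1859)*sqrt(13).


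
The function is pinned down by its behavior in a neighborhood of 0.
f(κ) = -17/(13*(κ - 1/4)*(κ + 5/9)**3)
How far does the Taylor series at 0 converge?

Denominator factor (κ + 5/9)^3: pole of order 3 at -5/9, modulus 5/9.
Denominator factor (κ - 1/4): pole of order 1 at 1/4, modulus 1/4.
The radius of convergence is the smallest modulus among the singular points: 1/4.

The radius of convergence is 1/4.


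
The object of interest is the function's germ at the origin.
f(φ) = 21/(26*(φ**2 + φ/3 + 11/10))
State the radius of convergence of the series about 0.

The radius of convergence is (1/10)*sqrt(110).

Denominator factor (φ**2 + φ/3 + 11/10): discriminant -193/45, complex-conjugate roots (-1/6) + ((1/30)*sqrt(965))*i and (-1/6) - ((1/30)*sqrt(965))*i; poles of order 1, moduli (1/10)*sqrt(110) and (1/10)*sqrt(110).
The radius of convergence is the smallest modulus among the singular points: (1/10)*sqrt(110).


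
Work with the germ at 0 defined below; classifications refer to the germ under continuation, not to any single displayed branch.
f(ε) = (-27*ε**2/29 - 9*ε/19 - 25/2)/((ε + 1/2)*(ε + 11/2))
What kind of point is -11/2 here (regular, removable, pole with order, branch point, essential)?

The point is a pole of order 1.

The denominator factor ε + 11/2 vanishes at -11/2 and appears to the power 1; the numerator there equals -83881/2204, nonzero, and no other factor vanishes.
Hence a pole whose order is the multiplicity, 1.


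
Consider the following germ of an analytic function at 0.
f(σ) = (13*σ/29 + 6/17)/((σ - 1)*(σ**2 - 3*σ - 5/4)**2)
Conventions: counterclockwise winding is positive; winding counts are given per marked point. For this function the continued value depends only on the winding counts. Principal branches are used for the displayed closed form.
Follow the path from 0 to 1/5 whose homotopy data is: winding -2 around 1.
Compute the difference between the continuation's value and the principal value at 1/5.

The function is rational, hence single-valued: continuing it around any pole returns the same value, so the difference is 0.

Continued minus principal equals 0.


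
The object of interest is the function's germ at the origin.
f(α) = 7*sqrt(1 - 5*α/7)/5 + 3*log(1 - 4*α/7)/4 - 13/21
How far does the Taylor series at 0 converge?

The radius of convergence is 7/5.

Branch term (7/5)*sqrt(1 - α/(7/5)): its argument vanishes at α = 7/5, a square-root branch point, modulus 7/5.
Branch term (3/4)*log(1 - α/(7/4)): its argument vanishes at α = 7/4, a logarithmic branch point, modulus 7/4.
The radius of convergence is the smallest modulus among the singular points: 7/5.


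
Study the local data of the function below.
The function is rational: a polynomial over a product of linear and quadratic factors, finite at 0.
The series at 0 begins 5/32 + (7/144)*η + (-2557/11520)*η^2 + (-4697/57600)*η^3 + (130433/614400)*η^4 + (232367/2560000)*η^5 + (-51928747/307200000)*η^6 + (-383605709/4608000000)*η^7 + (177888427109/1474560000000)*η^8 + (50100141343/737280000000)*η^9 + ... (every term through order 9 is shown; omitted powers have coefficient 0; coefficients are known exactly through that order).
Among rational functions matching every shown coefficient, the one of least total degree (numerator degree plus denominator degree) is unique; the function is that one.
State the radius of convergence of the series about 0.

No rational of total degree below 8 reproduces all 10 coefficients; solving the [1/7] Pade equations on them gives f(η) = (4*η/9 - 5)/((η - 4)*(η**2 - η/10 + 2)**3), whose expansion matches every shown term.
Denominator factor (η**2 - η/10 + 2)^3: discriminant -799/100, complex-conjugate roots (1/20) + ((1/20)*sqrt(799))*i and (1/20) - ((1/20)*sqrt(799))*i; poles of order 3, moduli sqrt(2) and sqrt(2).
Denominator factor (η - 4): pole of order 1 at 4, modulus 4.
The radius of convergence is the smallest modulus among the singular points: sqrt(2).

The radius of convergence is sqrt(2).


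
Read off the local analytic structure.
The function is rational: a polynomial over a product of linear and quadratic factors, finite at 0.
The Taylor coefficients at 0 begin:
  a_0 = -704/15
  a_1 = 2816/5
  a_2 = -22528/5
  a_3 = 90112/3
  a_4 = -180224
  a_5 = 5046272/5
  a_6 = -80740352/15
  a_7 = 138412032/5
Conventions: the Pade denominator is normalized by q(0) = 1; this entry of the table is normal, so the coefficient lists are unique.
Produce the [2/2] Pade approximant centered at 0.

The Pade approximant has numerator coefficients [-704/15, 1408/15, -5632/45]; denominator coefficients [1, 10, 80/3].

Taylor coefficients needed (read off): a_0 = -704/15, a_1 = 2816/5, a_2 = -22528/5, a_3 = 90112/3, a_4 = -180224.
Write the denominator as Q(α) = 1 + q1*α + q2*α^2. Requiring Q*f - P = O(α^5) with deg P <= 2 kills the coefficients of α^3..α^4 in Q*f:
  α^3: a_3 + q1*a_2 + q2*a_1 = 0, i.e. 90112/3 + (-22528/5)*q1 + (2816/5)*q2 = 0.
  α^4: a_4 + q1*a_3 + q2*a_2 = 0, i.e. -180224 + (90112/3)*q1 + (-22528/5)*q2 = 0.
Solving this linear system: q1 = 10, q2 = 80/3.
The numerator is Q*f truncated at degree 2: P0 = a_0 = -704/15; P1 = a_1 + q1*a_0 = 1408/15; P2 = a_2 + q1*a_1 + q2*a_0 = -5632/45.


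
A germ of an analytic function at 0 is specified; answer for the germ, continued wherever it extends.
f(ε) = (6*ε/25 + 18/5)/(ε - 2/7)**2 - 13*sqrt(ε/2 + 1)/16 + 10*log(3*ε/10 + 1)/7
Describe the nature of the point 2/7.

The denominator factor ε - 2/7 vanishes at 2/7 and appears to the power 2; the numerator there equals 642/175, nonzero, and no other factor vanishes.
The branch terms are analytic at this point.
Hence a pole whose order is the multiplicity, 2.

The point is a pole of order 2.


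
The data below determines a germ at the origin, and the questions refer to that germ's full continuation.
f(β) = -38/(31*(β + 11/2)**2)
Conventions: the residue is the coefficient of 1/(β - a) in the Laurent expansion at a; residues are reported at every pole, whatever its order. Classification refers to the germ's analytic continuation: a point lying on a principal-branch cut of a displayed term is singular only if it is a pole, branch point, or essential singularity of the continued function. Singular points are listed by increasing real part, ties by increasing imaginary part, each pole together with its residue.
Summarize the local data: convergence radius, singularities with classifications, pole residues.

Radius of convergence at 0: 11/2.
At -11/2: a pole of order 2; residue 0.

Denominator factor (β + 11/2)^2: pole of order 2 at -11/2, modulus 11/2.
The radius of convergence is the smallest modulus among the singular points: 11/2.
At the order-2 pole -11/2 set g(β) = (β - (-11/2))^2*f(β) = -38/31.
Order-2 pole: residue = g'(a); g'(-11/2) = 0, so the residue is 0.


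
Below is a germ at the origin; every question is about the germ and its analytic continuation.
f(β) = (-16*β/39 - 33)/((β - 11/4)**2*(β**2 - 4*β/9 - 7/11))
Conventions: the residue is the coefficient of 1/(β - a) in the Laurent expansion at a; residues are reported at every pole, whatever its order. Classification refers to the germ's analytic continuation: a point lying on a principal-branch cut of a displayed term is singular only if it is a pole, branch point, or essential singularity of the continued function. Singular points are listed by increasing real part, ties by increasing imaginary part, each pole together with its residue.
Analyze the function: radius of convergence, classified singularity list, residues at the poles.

Radius of convergence at 0: -2/9 + (1/99)*sqrt(6721).
At 2/9 - (1/99)*sqrt(6721): a pole of order 1; residue -213516864/81631225 + (2659601736/49876678475)*sqrt(6721).
At 2/9 + (1/99)*sqrt(6721): a pole of order 1; residue -213516864/81631225 - (2659601736/49876678475)*sqrt(6721).
At 11/4: a pole of order 2; residue 427033728/81631225.

Denominator factor (β - 11/4)^2: pole of order 2 at 11/4, modulus 11/4.
Denominator factor (β**2 - 4*β/9 - 7/11): discriminant 2444/891, real irrational roots 2/9 + (1/99)*sqrt(6721) and 2/9 - (1/99)*sqrt(6721); poles of order 1, moduli 2/9 + (1/99)*sqrt(6721) and -2/9 + (1/99)*sqrt(6721).
The radius of convergence is the smallest modulus among the singular points: -2/9 + (1/99)*sqrt(6721).
The factor β**2 - 4*β/9 - 7/11 splits as (β - a)(β - a') with a = 2/9 - (1/99)*sqrt(6721), a' = 2/9 + (1/99)*sqrt(6721). At the order-1 pole a set g(β) = (β - a)*f(β) = [(-16*β/39 - 33)/(β - 11/4)**2] / (β - a').
Simple pole: residue = g(a) at a = 2/9 - (1/99)*sqrt(6721), which is -213516864/81631225 + (2659601736/49876678475)*sqrt(6721).
The factor β**2 - 4*β/9 - 7/11 splits as (β - a)(β - a') with a = 2/9 + (1/99)*sqrt(6721), a' = 2/9 - (1/99)*sqrt(6721). At the order-1 pole a set g(β) = (β - a)*f(β) = [(-16*β/39 - 33)/(β - 11/4)**2] / (β - a').
Simple pole: residue = g(a) at a = 2/9 + (1/99)*sqrt(6721), which is -213516864/81631225 - (2659601736/49876678475)*sqrt(6721).
At the order-2 pole 11/4 set g(β) = (β - (11/4))^2*f(β) = (-16*β/39 - 33)/(β**2 - 4*β/9 - 7/11).
Order-2 pole: residue = g'(a); g'(11/4) = 427033728/81631225, so the residue is 427033728/81631225.
List the singular points by increasing real part (a conjugate pair: the negative imaginary part first).


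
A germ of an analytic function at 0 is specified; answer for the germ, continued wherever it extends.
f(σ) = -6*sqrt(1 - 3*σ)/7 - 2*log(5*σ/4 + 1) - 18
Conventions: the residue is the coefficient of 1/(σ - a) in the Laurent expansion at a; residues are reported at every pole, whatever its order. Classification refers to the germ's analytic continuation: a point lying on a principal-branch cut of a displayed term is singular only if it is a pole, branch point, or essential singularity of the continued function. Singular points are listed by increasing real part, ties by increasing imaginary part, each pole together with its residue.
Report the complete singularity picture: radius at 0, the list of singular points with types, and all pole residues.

Branch term (-2)*log(1 - σ/(-4/5)): its argument vanishes at σ = -4/5, a logarithmic branch point, modulus 4/5.
Branch term (-6/7)*sqrt(1 - σ/(1/3)): its argument vanishes at σ = 1/3, a square-root branch point, modulus 1/3.
The radius of convergence is the smallest modulus among the singular points: 1/3.
List the singular points by increasing real part (a conjugate pair: the negative imaginary part first).

Radius of convergence at 0: 1/3.
At -4/5: a logarithmic branch point.
At 1/3: an algebraic (square-root) branch point.


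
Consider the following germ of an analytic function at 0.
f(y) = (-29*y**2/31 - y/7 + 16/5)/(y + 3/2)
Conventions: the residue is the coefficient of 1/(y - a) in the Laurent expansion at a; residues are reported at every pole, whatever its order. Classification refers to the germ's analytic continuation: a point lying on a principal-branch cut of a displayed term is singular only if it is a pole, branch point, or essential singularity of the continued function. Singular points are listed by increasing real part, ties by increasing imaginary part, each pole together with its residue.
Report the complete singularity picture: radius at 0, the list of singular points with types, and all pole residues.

Denominator factor (y + 3/2): pole of order 1 at -3/2, modulus 3/2.
The radius of convergence is the smallest modulus among the singular points: 3/2.
At the order-1 pole -3/2 set g(y) = (y - (-3/2))*f(y) = -29*y**2/31 - y/7 + 16/5.
Simple pole: residue = g(a) at a = -3/2, which is 5683/4340.

Radius of convergence at 0: 3/2.
At -3/2: a pole of order 1; residue 5683/4340.


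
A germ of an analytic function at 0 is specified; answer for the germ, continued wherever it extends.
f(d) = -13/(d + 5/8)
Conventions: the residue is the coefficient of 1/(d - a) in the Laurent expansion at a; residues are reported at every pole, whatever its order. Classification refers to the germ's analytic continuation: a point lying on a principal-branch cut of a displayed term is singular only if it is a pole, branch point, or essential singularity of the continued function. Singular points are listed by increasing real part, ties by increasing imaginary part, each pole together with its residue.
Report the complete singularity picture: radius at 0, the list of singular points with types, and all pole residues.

Radius of convergence at 0: 5/8.
At -5/8: a pole of order 1; residue -13.

Denominator factor (d + 5/8): pole of order 1 at -5/8, modulus 5/8.
The radius of convergence is the smallest modulus among the singular points: 5/8.
At the order-1 pole -5/8 set g(d) = (d - (-5/8))*f(d) = -13.
Simple pole: residue = g(a) at a = -5/8, which is -13.


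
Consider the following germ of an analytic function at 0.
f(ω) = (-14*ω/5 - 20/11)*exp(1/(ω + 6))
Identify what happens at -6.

The point is an essential singularity.

The exponent 1/(ω - (-6)) has a pole at -6, so exp(1/(ω - (-6))) takes every nonzero value near it: an essential singularity (not a pole of any order).


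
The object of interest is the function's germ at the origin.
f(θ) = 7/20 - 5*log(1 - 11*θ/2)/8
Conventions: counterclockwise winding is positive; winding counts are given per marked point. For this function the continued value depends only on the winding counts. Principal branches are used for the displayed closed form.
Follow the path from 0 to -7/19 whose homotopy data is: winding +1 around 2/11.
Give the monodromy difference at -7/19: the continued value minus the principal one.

The rational part is single-valued and drops out of the difference; each branch term changes only by its own monodromy.
(-5/8)*log(1 - θ/(2/11)): each positive loop around 2/11 adds 2*pi*i to the log, so winding +1 contributes (-5/8)*(1)*2*pi*i = -(5/4)*pi*i.
Summing the contributions at θ = -7/19 gives -(5/4)*pi*i.

Continued minus principal equals -(5/4)*pi*i.


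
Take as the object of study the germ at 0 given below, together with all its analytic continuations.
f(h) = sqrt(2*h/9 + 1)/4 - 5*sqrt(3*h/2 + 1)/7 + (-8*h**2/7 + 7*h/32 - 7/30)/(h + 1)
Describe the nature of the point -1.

The point is a pole of order 1.

The denominator factor h + 1 vanishes at -1 and appears to the power 1; the numerator there equals -5359/3360, nonzero, and no other factor vanishes.
The branch terms are analytic at this point.
Hence a pole whose order is the multiplicity, 1.


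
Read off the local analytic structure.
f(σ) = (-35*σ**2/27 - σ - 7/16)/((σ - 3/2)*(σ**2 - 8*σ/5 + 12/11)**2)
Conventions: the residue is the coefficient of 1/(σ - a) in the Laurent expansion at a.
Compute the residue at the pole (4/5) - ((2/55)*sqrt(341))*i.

The residue is (704825/257094) + ((4370879425/31624618752)*sqrt(341))*i.

The factor σ**2 - 8*σ/5 + 12/11 splits as (σ - a)(σ - a') with a = (4/5) - ((2/55)*sqrt(341))*i, a' = (4/5) + ((2/55)*sqrt(341))*i. At the order-2 pole a set g(σ) = (σ - a)^2*f(σ) = [(-35*σ**2/27 - σ - 7/16)/(σ - 3/2)] / (σ - a')^2.
Order-2 pole: residue = g'(a); g'((4/5) - ((2/55)*sqrt(341))*i) = (704825/257094) + ((4370879425/31624618752)*sqrt(341))*i, so the residue is (704825/257094) + ((4370879425/31624618752)*sqrt(341))*i.


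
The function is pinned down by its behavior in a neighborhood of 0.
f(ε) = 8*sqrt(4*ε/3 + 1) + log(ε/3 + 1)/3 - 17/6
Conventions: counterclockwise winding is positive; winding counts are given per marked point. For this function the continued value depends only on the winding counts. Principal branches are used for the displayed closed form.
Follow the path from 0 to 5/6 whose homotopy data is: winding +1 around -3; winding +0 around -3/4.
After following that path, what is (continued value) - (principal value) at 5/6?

Continued minus principal equals (2/3)*pi*i.

The rational part is single-valued and drops out of the difference; each branch term changes only by its own monodromy.
(8)*sqrt(1 - ε/(-3/4)): winding +0 is even, the square root returns to the same sheet, contribution 0.
(1/3)*log(1 - ε/(-3)): each positive loop around -3 adds 2*pi*i to the log, so winding +1 contributes (1/3)*(1)*2*pi*i = (2/3)*pi*i.
Summing the contributions at ε = 5/6 gives (2/3)*pi*i.


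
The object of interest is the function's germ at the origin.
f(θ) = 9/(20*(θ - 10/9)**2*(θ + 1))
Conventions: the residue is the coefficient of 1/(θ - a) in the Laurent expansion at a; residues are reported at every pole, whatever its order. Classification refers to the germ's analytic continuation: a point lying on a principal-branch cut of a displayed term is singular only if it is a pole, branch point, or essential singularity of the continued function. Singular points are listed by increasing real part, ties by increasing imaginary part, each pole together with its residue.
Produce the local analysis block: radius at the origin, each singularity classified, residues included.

Denominator factor (θ - 10/9)^2: pole of order 2 at 10/9, modulus 10/9.
Denominator factor (θ + 1): pole of order 1 at -1, modulus 1.
The radius of convergence is the smallest modulus among the singular points: 1.
At the order-1 pole -1 set g(θ) = (θ - (-1))*f(θ) = 9/(20*(θ - 10/9)**2).
Simple pole: residue = g(a) at a = -1, which is 729/7220.
At the order-2 pole 10/9 set g(θ) = (θ - (10/9))^2*f(θ) = 9/(20*(θ + 1)).
Order-2 pole: residue = g'(a); g'(10/9) = -729/7220, so the residue is -729/7220.
List the singular points by increasing real part (a conjugate pair: the negative imaginary part first).

Radius of convergence at 0: 1.
At -1: a pole of order 1; residue 729/7220.
At 10/9: a pole of order 2; residue -729/7220.


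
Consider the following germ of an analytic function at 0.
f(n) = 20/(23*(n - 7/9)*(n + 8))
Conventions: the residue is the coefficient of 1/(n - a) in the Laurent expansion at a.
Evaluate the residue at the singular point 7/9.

The residue is 180/1817.

At the order-1 pole 7/9 set g(n) = (n - (7/9))*f(n) = 20/(23*(n + 8)).
Simple pole: residue = g(a) at a = 7/9, which is 180/1817.


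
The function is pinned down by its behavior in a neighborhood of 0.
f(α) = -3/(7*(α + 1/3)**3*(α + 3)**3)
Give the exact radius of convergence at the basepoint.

Denominator factor (α + 3)^3: pole of order 3 at -3, modulus 3.
Denominator factor (α + 1/3)^3: pole of order 3 at -1/3, modulus 1/3.
The radius of convergence is the smallest modulus among the singular points: 1/3.

The radius of convergence is 1/3.


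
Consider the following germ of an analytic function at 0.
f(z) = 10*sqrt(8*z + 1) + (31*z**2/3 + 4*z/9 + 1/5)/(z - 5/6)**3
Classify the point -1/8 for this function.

The point is an algebraic (square-root) branch point.

The term (10)*sqrt(1 - z/(-1/8)) has argument 1 - -1/8/(-1/8) = 0 at -1/8: a square-root (algebraic, two-sheeted) branch point; the remaining terms are analytic or single-valued there.


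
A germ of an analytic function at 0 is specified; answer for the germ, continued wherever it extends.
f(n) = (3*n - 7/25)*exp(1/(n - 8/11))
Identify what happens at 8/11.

The point is an essential singularity.

The exponent 1/(n - (8/11)) has a pole at 8/11, so exp(1/(n - (8/11))) takes every nonzero value near it: an essential singularity (not a pole of any order).


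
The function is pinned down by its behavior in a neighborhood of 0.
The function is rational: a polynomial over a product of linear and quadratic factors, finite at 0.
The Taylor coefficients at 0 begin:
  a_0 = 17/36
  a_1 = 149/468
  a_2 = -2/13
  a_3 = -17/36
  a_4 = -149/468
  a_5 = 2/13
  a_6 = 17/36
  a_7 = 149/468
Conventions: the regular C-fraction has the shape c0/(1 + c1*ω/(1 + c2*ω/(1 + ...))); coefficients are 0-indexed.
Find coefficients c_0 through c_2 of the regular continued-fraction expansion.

Taylor coefficients (read off): a_0 = 17/36, a_1 = 149/468, a_2 = -2/13.
c0 = a_0 = 17/36. Peel one level at a time: if S = 1 + c*ω/S' with S'(0) = 1, then c is the ω-coefficient of S and S' = c*ω/(S - 1).
S_1 = c0/f = 1 + (-149/221)*ω + (38113/48841)*ω^2 + ...; c1 = -149/221.
S_2 = c1*ω/(S_1 - 1) = 1 + (38113/32929)*ω + ...; c2 = 38113/32929.

The regular C-fraction coefficients are [17/36, -149/221, 38113/32929].


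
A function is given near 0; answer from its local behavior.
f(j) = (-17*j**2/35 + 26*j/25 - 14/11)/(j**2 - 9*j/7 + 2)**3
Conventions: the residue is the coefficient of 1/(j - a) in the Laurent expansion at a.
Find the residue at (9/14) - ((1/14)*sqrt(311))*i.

The residue is -((29444933/8272063525)*sqrt(311))*i.

The factor j**2 - 9*j/7 + 2 splits as (j - a)(j - a') with a = (9/14) - ((1/14)*sqrt(311))*i, a' = (9/14) + ((1/14)*sqrt(311))*i. At the order-3 pole a set g(j) = (j - a)^3*f(j) = [-17*j**2/35 + 26*j/25 - 14/11] / (j - a')^3.
Order-3 pole: residue = g''(a)/2; g''((9/14) - ((1/14)*sqrt(311))*i) = -((58889866/8272063525)*sqrt(311))*i, so the residue is -((29444933/8272063525)*sqrt(311))*i.


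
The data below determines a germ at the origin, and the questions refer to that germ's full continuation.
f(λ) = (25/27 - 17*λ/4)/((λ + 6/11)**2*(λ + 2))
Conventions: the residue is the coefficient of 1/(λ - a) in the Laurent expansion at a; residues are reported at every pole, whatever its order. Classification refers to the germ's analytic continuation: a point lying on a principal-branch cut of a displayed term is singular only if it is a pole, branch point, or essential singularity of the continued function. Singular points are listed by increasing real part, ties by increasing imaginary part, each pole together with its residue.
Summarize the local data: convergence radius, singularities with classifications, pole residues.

Denominator factor (λ + 2): pole of order 1 at -2, modulus 2.
Denominator factor (λ + 6/11)^2: pole of order 2 at -6/11, modulus 6/11.
The radius of convergence is the smallest modulus among the singular points: 6/11.
At the order-1 pole -2 set g(λ) = (λ - (-2))*f(λ) = (25/27 - 17*λ/4)/(λ + 6/11)**2.
Simple pole: residue = g(a) at a = -2, which is 61589/13824.
At the order-2 pole -6/11 set g(λ) = (λ - (-6/11))^2*f(λ) = (25/27 - 17*λ/4)/(λ + 2).
Order-2 pole: residue = g'(a); g'(-6/11) = -61589/13824, so the residue is -61589/13824.
List the singular points by increasing real part (a conjugate pair: the negative imaginary part first).

Radius of convergence at 0: 6/11.
At -2: a pole of order 1; residue 61589/13824.
At -6/11: a pole of order 2; residue -61589/13824.


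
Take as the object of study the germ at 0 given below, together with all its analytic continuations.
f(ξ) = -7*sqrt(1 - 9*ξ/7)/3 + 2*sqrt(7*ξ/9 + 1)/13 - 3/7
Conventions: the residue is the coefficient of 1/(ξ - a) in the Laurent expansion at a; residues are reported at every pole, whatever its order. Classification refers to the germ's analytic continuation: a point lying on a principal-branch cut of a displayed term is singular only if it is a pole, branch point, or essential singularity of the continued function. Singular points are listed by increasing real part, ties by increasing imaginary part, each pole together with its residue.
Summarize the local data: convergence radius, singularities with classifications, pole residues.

Radius of convergence at 0: 7/9.
At -9/7: an algebraic (square-root) branch point.
At 7/9: an algebraic (square-root) branch point.

Branch term (2/13)*sqrt(1 - ξ/(-9/7)): its argument vanishes at ξ = -9/7, a square-root branch point, modulus 9/7.
Branch term (-7/3)*sqrt(1 - ξ/(7/9)): its argument vanishes at ξ = 7/9, a square-root branch point, modulus 7/9.
The radius of convergence is the smallest modulus among the singular points: 7/9.
List the singular points by increasing real part (a conjugate pair: the negative imaginary part first).


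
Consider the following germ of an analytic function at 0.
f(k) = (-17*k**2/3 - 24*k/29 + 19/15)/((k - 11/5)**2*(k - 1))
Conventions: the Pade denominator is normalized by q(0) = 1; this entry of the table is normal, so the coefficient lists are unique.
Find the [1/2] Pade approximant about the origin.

Taylor coefficients needed (expand at 0): a_0 = -95/363, a_1 = -12685/38599, a_2 = 1064095/1273767, a_3 = 26725795/14011437.
Write the denominator as Q(k) = 1 + q1*k + q2*k^2. Requiring Q*f - P = O(k^4) with deg P <= 1 kills the coefficients of k^2..k^3 in Q*f:
  k^2: a_2 + q1*a_1 + q2*a_0 = 0, i.e. 1064095/1273767 + (-12685/38599)*q1 + (-95/363)*q2 = 0.
  k^3: a_3 + q1*a_2 + q2*a_1 = 0, i.e. 26725795/14011437 + (1064095/1273767)*q1 + (-12685/38599)*q2 = 0.
Solving this linear system: q1 = -132541720/192709649, q2 = 8597393191/2119806139.
The numerator is Q*f truncated at degree 1: P0 = a_0 = -95/363; P1 = a_1 + q1*a_0 = -27412304695/184423134093.

The Pade approximant has numerator coefficients [-95/363, -27412304695/184423134093]; denominator coefficients [1, -132541720/192709649, 8597393191/2119806139].


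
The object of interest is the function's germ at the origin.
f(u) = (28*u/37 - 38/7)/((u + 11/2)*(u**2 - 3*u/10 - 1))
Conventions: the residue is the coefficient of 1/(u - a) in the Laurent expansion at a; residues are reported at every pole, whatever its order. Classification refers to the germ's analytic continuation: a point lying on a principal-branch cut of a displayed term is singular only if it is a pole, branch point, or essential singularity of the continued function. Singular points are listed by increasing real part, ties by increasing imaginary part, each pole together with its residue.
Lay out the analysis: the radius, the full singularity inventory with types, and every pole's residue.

Denominator factor (u + 11/2): pole of order 1 at -11/2, modulus 11/2.
Denominator factor (u**2 - 3*u/10 - 1): discriminant 409/100, real irrational roots 3/20 + (1/20)*sqrt(409) and 3/20 - (1/20)*sqrt(409); poles of order 1, moduli 3/20 + (1/20)*sqrt(409) and -3/20 + (1/20)*sqrt(409).
The radius of convergence is the smallest modulus among the singular points: -3/20 + (1/20)*sqrt(409).
At the order-1 pole -11/2 set g(u) = (u - (-11/2))*f(u) = (28*u/37 - 38/7)/(u**2 - 3*u/10 - 1).
Simple pole: residue = g(a) at a = -11/2, which is -8280/26677.
The factor u**2 - 3*u/10 - 1 splits as (u - a)(u - a') with a = 3/20 - (1/20)*sqrt(409), a' = 3/20 + (1/20)*sqrt(409). At the order-1 pole a set g(u) = (u - a)*f(u) = [(28*u/37 - 38/7)/(u + 11/2)] / (u - a').
Simple pole: residue = g(a) at a = 3/20 - (1/20)*sqrt(409), which is 4140/26677 + (265940/10910893)*sqrt(409).
The factor u**2 - 3*u/10 - 1 splits as (u - a)(u - a') with a = 3/20 + (1/20)*sqrt(409), a' = 3/20 - (1/20)*sqrt(409). At the order-1 pole a set g(u) = (u - a)*f(u) = [(28*u/37 - 38/7)/(u + 11/2)] / (u - a').
Simple pole: residue = g(a) at a = 3/20 + (1/20)*sqrt(409), which is 4140/26677 - (265940/10910893)*sqrt(409).
List the singular points by increasing real part (a conjugate pair: the negative imaginary part first).

Radius of convergence at 0: -3/20 + (1/20)*sqrt(409).
At -11/2: a pole of order 1; residue -8280/26677.
At 3/20 - (1/20)*sqrt(409): a pole of order 1; residue 4140/26677 + (265940/10910893)*sqrt(409).
At 3/20 + (1/20)*sqrt(409): a pole of order 1; residue 4140/26677 - (265940/10910893)*sqrt(409).


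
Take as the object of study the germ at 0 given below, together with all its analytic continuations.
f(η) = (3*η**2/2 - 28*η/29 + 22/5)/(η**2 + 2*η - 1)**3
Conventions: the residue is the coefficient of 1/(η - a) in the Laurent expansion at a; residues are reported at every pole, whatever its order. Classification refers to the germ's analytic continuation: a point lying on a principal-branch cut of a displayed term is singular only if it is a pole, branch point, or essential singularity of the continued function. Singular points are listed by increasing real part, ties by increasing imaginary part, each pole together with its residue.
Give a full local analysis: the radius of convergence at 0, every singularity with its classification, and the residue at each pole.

Denominator factor (η**2 + 2*η - 1)^3: discriminant 8, real irrational roots -1 + sqrt(2) and -1 - sqrt(2); poles of order 3, moduli -1 + sqrt(2) and 1 + sqrt(2).
The radius of convergence is the smallest modulus among the singular points: -1 + sqrt(2).
The factor η**2 + 2*η - 1 splits as (η - a)(η - a') with a = -1 - sqrt(2), a' = -1 + sqrt(2). At the order-3 pole a set g(η) = (η - a)^3*f(η) = [3*η**2/2 - 28*η/29 + 22/5] / (η - a')^3.
Order-3 pole: residue = g''(a)/2; g''(-1 - sqrt(2)) = -(5103/18560)*sqrt(2), so the residue is -(5103/37120)*sqrt(2).
The factor η**2 + 2*η - 1 splits as (η - a)(η - a') with a = -1 + sqrt(2), a' = -1 - sqrt(2). At the order-3 pole a set g(η) = (η - a)^3*f(η) = [3*η**2/2 - 28*η/29 + 22/5] / (η - a')^3.
Order-3 pole: residue = g''(a)/2; g''(-1 + sqrt(2)) = (5103/18560)*sqrt(2), so the residue is (5103/37120)*sqrt(2).
List the singular points by increasing real part (a conjugate pair: the negative imaginary part first).

Radius of convergence at 0: -1 + sqrt(2).
At -1 - sqrt(2): a pole of order 3; residue -(5103/37120)*sqrt(2).
At -1 + sqrt(2): a pole of order 3; residue (5103/37120)*sqrt(2).


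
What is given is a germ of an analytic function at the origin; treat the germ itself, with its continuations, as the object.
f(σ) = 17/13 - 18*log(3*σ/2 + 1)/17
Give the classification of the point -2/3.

The point is a logarithmic branch point.

The term (-18/17)*log(1 - σ/(-2/3)) has argument 1 - -2/3/(-2/3) = 0 at -2/3: a logarithmic (infinitely-sheeted) branch point; the remaining terms are analytic or single-valued there.


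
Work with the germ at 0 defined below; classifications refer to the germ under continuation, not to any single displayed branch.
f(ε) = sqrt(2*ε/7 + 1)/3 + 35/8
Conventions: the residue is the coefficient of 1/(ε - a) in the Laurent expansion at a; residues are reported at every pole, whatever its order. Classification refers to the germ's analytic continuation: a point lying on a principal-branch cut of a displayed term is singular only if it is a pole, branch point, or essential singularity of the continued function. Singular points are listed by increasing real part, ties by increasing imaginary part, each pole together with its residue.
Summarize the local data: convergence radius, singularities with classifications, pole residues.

Radius of convergence at 0: 7/2.
At -7/2: an algebraic (square-root) branch point.

Branch term (1/3)*sqrt(1 - ε/(-7/2)): its argument vanishes at ε = -7/2, a square-root branch point, modulus 7/2.
The radius of convergence is the smallest modulus among the singular points: 7/2.
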